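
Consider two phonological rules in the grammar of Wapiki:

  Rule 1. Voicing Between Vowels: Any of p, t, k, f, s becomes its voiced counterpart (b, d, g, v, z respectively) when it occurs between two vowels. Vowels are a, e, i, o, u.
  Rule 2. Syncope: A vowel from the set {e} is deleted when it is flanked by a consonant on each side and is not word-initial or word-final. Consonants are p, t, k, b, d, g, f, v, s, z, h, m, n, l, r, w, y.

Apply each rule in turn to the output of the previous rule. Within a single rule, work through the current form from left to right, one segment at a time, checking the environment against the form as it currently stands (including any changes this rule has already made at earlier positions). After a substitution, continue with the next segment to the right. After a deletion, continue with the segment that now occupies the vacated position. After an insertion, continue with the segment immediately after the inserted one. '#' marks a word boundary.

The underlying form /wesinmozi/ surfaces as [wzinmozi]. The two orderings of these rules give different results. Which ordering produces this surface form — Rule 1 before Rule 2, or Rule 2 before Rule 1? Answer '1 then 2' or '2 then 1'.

1 then 2

Order 1 then 2:
  1 Voicing Between Vowels: [wesinmozi] → [wezinmozi]
  2 Syncope: [wezinmozi] → [wzinmozi]
  result: [wzinmozi]
Order 2 then 1:
  2 Syncope: [wesinmozi] → [wsinmozi]
  1 Voicing Between Vowels: no change — [wsinmozi]
  result: [wsinmozi]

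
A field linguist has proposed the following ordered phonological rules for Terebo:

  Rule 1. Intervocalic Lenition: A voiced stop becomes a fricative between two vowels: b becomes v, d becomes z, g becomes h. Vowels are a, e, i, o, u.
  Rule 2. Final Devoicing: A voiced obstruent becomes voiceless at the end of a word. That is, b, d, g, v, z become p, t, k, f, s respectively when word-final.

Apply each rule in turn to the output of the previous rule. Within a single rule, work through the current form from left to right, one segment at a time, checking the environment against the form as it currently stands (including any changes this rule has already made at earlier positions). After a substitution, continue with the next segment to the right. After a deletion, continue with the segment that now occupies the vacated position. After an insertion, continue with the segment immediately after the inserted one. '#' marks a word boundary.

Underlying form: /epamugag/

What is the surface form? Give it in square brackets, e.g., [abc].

Rule 1 Intervocalic Lenition: [epamugag] → [epamuhag]
Rule 2 Final Devoicing: [epamuhag] → [epamuhak]

[epamuhak]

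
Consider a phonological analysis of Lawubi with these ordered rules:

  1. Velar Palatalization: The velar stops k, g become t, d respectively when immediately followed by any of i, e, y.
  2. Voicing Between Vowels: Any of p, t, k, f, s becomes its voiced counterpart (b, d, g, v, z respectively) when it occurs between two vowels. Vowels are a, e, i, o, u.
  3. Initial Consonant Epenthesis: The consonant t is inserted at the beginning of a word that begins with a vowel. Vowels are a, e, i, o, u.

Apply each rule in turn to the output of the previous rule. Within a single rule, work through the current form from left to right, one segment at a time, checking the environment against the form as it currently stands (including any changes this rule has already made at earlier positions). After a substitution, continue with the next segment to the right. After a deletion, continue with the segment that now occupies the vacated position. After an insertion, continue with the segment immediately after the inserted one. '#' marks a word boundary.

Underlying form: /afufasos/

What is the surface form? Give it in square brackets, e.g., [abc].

1 Velar Palatalization: no change — [afufasos]
2 Voicing Between Vowels: [afufasos] → [avuvazos]
3 Initial Consonant Epenthesis: [avuvazos] → [tavuvazos]

[tavuvazos]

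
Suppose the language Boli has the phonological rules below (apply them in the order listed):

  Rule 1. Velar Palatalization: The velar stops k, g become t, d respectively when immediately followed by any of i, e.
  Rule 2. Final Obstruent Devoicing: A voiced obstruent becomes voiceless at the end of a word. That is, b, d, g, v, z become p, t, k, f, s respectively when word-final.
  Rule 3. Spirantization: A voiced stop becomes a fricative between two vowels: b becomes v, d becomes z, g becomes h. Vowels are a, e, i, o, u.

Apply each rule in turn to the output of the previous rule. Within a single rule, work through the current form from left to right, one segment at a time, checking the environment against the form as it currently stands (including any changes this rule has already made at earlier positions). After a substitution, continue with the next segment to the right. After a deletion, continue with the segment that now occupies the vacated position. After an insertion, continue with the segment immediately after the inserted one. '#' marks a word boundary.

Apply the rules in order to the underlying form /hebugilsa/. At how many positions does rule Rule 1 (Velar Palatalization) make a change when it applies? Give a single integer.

1

Rule 1 Velar Palatalization: [hebugilsa] → [hebudilsa]
Rule 2 Final Obstruent Devoicing: no change — [hebudilsa]
Rule 3 Spirantization: [hebudilsa] → [hevuzilsa]
Rule Rule 1 changed 1 position(s).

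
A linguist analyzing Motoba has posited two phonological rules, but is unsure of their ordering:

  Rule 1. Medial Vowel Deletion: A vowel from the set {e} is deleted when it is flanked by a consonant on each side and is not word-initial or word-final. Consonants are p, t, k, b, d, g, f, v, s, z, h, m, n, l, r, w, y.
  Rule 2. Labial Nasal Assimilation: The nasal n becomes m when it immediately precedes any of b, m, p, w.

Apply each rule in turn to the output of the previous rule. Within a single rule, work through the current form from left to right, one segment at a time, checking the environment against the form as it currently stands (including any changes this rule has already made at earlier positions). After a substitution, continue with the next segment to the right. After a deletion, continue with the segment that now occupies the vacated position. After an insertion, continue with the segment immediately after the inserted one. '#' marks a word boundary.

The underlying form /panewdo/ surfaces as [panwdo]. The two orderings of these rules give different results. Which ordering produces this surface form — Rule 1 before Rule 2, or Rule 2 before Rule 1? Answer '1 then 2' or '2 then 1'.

2 then 1

Order 1 then 2:
  1 Medial Vowel Deletion: [panewdo] → [panwdo]
  2 Labial Nasal Assimilation: [panwdo] → [pamwdo]
  result: [pamwdo]
Order 2 then 1:
  2 Labial Nasal Assimilation: no change — [panewdo]
  1 Medial Vowel Deletion: [panewdo] → [panwdo]
  result: [panwdo]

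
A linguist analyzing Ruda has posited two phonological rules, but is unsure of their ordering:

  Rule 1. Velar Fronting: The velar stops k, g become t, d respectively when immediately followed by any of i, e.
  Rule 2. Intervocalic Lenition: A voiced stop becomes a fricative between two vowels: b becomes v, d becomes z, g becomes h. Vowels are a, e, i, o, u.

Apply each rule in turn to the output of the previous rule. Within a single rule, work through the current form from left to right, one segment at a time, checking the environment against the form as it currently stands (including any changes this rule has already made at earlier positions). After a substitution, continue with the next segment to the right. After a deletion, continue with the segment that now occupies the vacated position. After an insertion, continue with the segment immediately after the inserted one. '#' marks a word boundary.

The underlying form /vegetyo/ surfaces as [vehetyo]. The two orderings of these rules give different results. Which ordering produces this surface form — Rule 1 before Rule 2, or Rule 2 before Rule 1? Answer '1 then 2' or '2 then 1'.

Order 1 then 2:
  1 Velar Fronting: [vegetyo] → [vedetyo]
  2 Intervocalic Lenition: [vedetyo] → [vezetyo]
  result: [vezetyo]
Order 2 then 1:
  2 Intervocalic Lenition: [vegetyo] → [vehetyo]
  1 Velar Fronting: no change — [vehetyo]
  result: [vehetyo]

2 then 1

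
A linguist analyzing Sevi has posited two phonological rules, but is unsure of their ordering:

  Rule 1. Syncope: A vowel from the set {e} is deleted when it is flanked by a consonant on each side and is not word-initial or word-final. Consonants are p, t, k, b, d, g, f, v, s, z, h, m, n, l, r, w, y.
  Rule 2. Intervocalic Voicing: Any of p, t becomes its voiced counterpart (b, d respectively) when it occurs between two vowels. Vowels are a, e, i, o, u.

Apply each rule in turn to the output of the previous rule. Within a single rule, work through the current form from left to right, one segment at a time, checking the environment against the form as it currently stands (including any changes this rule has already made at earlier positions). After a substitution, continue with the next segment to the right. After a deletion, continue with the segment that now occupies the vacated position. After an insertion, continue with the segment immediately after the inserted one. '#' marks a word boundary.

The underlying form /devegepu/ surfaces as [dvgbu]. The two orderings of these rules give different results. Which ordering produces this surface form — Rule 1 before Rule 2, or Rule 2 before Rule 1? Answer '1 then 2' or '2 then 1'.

Order 1 then 2:
  1 Syncope: [devegepu] → [dvgpu]
  2 Intervocalic Voicing: no change — [dvgpu]
  result: [dvgpu]
Order 2 then 1:
  2 Intervocalic Voicing: [devegepu] → [devegebu]
  1 Syncope: [devegebu] → [dvgbu]
  result: [dvgbu]

2 then 1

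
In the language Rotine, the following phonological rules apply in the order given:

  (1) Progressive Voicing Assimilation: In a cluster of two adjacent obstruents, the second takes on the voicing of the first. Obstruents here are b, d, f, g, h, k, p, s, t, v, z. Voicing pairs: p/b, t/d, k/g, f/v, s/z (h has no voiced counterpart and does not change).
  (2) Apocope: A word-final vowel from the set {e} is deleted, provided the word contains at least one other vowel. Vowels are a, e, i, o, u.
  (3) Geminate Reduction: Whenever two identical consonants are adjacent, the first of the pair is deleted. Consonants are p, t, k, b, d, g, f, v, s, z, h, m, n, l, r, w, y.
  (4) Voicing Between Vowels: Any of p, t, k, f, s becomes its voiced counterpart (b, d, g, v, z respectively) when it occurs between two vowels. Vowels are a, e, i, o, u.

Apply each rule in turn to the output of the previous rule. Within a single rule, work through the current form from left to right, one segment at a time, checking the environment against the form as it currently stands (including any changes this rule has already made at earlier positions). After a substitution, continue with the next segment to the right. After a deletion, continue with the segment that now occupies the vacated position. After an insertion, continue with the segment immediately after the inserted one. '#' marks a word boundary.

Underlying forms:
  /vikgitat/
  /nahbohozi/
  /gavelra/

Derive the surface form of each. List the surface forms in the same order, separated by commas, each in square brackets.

/vikgitat/:
  (1) Progressive Voicing Assimilation: [vikgitat] → [vikkitat]
  (2) Apocope: no change — [vikkitat]
  (3) Geminate Reduction: [vikkitat] → [vikitat]
  (4) Voicing Between Vowels: [vikitat] → [vigidat]
/nahbohozi/:
  (1) Progressive Voicing Assimilation: [nahbohozi] → [nahpohozi]
  (2) Apocope: no change — [nahpohozi]
  (3) Geminate Reduction: no change — [nahpohozi]
  (4) Voicing Between Vowels: no change — [nahpohozi]
/gavelra/:
  (1) Progressive Voicing Assimilation: no change — [gavelra]
  (2) Apocope: no change — [gavelra]
  (3) Geminate Reduction: no change — [gavelra]
  (4) Voicing Between Vowels: no change — [gavelra]

[vigidat], [nahpohozi], [gavelra]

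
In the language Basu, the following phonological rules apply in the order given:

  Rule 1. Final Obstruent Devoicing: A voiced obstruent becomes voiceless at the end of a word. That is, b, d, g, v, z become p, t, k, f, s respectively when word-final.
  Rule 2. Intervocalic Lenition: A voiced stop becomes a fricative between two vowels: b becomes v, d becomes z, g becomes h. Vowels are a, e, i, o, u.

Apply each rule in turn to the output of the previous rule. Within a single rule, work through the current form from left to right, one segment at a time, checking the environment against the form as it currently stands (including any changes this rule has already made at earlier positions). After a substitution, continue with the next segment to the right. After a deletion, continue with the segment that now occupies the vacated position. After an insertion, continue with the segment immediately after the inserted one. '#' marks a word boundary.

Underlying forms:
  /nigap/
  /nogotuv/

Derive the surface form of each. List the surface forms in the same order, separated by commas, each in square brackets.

[nihap], [nohotuf]

/nigap/:
  Rule 1 Final Obstruent Devoicing: no change — [nigap]
  Rule 2 Intervocalic Lenition: [nigap] → [nihap]
/nogotuv/:
  Rule 1 Final Obstruent Devoicing: [nogotuv] → [nogotuf]
  Rule 2 Intervocalic Lenition: [nogotuf] → [nohotuf]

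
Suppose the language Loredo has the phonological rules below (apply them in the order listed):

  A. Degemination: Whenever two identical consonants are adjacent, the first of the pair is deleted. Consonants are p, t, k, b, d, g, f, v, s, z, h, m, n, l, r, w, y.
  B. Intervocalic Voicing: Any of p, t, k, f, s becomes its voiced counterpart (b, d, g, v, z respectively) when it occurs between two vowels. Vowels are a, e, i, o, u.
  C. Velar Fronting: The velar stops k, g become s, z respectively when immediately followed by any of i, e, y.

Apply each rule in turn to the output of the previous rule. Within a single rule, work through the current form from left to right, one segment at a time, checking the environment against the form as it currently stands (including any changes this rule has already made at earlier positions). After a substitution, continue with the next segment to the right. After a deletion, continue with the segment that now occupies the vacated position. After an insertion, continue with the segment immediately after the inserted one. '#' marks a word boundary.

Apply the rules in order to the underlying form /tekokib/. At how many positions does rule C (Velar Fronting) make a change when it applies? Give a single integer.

A Degemination: no change — [tekokib]
B Intervocalic Voicing: [tekokib] → [tegogib]
C Velar Fronting: [tegogib] → [tegozib]
Rule C changed 1 position(s).

1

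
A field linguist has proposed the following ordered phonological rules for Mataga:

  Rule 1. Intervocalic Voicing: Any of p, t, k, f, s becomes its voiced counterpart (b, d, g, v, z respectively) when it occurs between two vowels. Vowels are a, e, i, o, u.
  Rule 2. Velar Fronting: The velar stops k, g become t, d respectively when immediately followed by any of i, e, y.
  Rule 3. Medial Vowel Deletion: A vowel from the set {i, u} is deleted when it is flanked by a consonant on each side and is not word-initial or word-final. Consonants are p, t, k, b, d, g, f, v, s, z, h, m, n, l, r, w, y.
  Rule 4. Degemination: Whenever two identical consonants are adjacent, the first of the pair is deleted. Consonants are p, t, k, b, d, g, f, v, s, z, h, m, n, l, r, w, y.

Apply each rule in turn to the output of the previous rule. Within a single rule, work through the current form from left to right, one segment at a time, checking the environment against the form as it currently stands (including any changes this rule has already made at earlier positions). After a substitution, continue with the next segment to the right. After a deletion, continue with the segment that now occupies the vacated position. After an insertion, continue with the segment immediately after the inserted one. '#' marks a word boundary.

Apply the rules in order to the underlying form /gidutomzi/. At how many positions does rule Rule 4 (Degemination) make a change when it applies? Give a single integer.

Rule 1 Intervocalic Voicing: [gidutomzi] → [gidudomzi]
Rule 2 Velar Fronting: [gidudomzi] → [didudomzi]
Rule 3 Medial Vowel Deletion: [didudomzi] → [dddomzi]
Rule 4 Degemination: [dddomzi] → [domzi]
Rule Rule 4 changed 2 position(s).

2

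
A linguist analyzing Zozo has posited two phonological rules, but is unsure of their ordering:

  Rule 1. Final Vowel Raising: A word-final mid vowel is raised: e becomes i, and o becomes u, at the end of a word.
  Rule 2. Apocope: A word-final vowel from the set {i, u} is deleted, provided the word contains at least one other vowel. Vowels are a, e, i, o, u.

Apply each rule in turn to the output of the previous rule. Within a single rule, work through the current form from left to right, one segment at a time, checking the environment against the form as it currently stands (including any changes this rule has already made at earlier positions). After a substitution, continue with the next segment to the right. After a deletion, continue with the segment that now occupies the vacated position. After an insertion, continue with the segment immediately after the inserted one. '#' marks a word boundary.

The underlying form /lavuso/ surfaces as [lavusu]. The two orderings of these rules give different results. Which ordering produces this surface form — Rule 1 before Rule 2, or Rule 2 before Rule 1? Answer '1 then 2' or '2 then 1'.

2 then 1

Order 1 then 2:
  1 Final Vowel Raising: [lavuso] → [lavusu]
  2 Apocope: [lavusu] → [lavus]
  result: [lavus]
Order 2 then 1:
  2 Apocope: no change — [lavuso]
  1 Final Vowel Raising: [lavuso] → [lavusu]
  result: [lavusu]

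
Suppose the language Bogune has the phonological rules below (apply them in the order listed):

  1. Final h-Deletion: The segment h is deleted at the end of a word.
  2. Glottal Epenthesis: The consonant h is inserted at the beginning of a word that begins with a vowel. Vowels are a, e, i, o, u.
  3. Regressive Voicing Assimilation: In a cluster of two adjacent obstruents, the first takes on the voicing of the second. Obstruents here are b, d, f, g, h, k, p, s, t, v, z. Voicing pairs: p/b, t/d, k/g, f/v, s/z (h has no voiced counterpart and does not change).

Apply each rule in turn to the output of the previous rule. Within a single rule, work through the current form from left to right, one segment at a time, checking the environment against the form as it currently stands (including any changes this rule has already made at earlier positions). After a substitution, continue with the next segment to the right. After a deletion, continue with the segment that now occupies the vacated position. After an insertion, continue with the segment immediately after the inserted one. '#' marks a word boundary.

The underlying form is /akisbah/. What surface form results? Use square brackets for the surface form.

1 Final h-Deletion: [akisbah] → [akisba]
2 Glottal Epenthesis: [akisba] → [hakisba]
3 Regressive Voicing Assimilation: [hakisba] → [hakizba]

[hakizba]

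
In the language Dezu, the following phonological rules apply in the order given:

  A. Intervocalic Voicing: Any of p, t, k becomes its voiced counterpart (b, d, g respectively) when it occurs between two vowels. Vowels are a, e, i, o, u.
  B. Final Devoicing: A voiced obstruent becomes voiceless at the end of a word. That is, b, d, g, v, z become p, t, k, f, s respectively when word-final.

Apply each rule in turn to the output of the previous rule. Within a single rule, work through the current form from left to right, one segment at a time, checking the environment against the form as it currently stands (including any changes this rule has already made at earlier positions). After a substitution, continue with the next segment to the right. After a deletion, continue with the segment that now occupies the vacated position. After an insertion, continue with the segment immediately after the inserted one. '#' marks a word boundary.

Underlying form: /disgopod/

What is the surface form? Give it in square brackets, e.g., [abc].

A Intervocalic Voicing: [disgopod] → [disgobod]
B Final Devoicing: [disgobod] → [disgobot]

[disgobot]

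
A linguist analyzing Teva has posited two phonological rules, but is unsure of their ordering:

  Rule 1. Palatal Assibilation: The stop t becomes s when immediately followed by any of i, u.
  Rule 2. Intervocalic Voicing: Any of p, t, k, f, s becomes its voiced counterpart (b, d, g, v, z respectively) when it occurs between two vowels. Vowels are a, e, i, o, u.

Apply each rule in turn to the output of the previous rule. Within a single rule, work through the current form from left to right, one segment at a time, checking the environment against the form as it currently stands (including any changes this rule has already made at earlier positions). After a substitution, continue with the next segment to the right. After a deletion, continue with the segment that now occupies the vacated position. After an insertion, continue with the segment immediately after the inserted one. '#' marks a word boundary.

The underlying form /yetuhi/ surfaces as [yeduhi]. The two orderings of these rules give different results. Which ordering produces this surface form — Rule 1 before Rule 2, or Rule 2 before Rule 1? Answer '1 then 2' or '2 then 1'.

Order 1 then 2:
  1 Palatal Assibilation: [yetuhi] → [yesuhi]
  2 Intervocalic Voicing: [yesuhi] → [yezuhi]
  result: [yezuhi]
Order 2 then 1:
  2 Intervocalic Voicing: [yetuhi] → [yeduhi]
  1 Palatal Assibilation: no change — [yeduhi]
  result: [yeduhi]

2 then 1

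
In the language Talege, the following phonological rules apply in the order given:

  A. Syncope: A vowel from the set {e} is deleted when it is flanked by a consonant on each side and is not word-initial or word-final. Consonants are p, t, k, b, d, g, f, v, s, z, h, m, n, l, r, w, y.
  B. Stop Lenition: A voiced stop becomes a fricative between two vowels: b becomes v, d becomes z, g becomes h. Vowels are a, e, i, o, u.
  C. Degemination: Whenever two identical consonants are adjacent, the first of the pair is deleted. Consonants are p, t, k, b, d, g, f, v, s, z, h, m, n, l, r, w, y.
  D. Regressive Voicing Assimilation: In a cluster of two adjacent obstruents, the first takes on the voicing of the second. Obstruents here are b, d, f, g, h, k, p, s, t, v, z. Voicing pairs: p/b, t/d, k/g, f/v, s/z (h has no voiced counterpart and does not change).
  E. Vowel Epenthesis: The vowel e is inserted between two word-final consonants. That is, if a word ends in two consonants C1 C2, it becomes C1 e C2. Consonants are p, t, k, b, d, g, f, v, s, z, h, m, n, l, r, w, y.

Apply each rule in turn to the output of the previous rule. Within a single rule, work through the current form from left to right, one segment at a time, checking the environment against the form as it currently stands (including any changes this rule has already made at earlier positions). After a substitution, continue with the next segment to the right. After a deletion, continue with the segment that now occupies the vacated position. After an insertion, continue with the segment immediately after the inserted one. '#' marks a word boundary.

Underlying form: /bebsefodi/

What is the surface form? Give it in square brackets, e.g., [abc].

A Syncope: [bebsefodi] → [bbsfodi]
B Stop Lenition: [bbsfodi] → [bbsfozi]
C Degemination: [bbsfozi] → [bsfozi]
D Regressive Voicing Assimilation: [bsfozi] → [psfozi]
E Vowel Epenthesis: no change — [psfozi]

[psfozi]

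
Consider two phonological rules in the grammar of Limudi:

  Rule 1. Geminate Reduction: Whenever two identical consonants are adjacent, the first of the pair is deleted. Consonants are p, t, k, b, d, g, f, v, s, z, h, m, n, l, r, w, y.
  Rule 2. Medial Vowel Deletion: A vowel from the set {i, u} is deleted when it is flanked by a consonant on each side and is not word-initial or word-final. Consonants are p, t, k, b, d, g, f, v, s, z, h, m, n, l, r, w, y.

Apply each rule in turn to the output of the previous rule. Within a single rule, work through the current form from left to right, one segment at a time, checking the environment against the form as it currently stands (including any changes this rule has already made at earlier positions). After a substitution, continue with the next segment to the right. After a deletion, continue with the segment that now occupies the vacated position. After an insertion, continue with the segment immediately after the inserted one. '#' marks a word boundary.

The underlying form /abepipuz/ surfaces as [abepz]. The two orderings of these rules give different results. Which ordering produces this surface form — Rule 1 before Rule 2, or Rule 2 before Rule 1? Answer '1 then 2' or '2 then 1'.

2 then 1

Order 1 then 2:
  1 Geminate Reduction: no change — [abepipuz]
  2 Medial Vowel Deletion: [abepipuz] → [abeppz]
  result: [abeppz]
Order 2 then 1:
  2 Medial Vowel Deletion: [abepipuz] → [abeppz]
  1 Geminate Reduction: [abeppz] → [abepz]
  result: [abepz]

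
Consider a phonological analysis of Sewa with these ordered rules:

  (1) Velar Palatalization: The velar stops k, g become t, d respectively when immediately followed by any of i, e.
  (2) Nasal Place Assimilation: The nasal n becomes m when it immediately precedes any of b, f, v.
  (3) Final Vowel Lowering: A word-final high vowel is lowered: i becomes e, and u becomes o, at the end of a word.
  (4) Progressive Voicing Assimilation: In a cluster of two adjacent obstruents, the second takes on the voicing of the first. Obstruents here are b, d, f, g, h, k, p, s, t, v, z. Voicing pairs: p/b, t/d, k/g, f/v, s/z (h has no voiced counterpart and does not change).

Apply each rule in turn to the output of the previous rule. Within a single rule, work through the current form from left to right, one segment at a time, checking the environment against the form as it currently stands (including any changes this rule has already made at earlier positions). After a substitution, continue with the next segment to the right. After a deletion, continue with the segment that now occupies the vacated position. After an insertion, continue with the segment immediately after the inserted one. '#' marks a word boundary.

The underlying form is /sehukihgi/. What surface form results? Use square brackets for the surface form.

[sehutihte]

(1) Velar Palatalization: [sehukihgi] → [sehutihdi]
(2) Nasal Place Assimilation: no change — [sehutihdi]
(3) Final Vowel Lowering: [sehutihdi] → [sehutihde]
(4) Progressive Voicing Assimilation: [sehutihde] → [sehutihte]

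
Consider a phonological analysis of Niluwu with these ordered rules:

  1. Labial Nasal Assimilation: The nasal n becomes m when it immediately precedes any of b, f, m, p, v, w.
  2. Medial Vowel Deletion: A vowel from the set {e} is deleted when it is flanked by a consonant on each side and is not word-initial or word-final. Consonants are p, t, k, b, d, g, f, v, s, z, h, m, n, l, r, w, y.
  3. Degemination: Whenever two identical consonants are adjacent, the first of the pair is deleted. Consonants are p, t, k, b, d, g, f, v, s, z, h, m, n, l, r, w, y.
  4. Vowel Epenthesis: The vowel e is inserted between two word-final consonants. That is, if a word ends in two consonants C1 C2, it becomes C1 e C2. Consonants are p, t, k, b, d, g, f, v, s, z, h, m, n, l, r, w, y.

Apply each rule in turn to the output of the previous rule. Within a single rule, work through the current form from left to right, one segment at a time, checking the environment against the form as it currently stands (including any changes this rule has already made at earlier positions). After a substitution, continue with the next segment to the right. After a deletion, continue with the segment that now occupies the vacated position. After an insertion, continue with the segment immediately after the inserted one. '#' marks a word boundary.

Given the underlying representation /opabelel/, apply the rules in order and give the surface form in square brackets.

[opabel]

1 Labial Nasal Assimilation: no change — [opabelel]
2 Medial Vowel Deletion: [opabelel] → [opabll]
3 Degemination: [opabll] → [opabl]
4 Vowel Epenthesis: [opabl] → [opabel]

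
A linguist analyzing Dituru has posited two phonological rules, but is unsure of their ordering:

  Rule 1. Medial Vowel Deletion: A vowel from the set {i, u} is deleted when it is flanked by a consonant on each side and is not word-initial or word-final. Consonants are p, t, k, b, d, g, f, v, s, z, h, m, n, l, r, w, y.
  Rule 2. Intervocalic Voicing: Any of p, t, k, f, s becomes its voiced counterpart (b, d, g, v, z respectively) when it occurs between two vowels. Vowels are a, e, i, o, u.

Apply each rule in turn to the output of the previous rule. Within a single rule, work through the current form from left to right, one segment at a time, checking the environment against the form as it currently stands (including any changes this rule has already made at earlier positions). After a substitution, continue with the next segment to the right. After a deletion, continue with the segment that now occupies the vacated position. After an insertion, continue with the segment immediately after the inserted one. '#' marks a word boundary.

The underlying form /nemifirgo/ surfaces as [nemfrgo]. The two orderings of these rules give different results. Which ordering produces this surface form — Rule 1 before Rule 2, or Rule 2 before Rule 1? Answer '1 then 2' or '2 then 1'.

1 then 2

Order 1 then 2:
  1 Medial Vowel Deletion: [nemifirgo] → [nemfrgo]
  2 Intervocalic Voicing: no change — [nemfrgo]
  result: [nemfrgo]
Order 2 then 1:
  2 Intervocalic Voicing: [nemifirgo] → [nemivirgo]
  1 Medial Vowel Deletion: [nemivirgo] → [nemvrgo]
  result: [nemvrgo]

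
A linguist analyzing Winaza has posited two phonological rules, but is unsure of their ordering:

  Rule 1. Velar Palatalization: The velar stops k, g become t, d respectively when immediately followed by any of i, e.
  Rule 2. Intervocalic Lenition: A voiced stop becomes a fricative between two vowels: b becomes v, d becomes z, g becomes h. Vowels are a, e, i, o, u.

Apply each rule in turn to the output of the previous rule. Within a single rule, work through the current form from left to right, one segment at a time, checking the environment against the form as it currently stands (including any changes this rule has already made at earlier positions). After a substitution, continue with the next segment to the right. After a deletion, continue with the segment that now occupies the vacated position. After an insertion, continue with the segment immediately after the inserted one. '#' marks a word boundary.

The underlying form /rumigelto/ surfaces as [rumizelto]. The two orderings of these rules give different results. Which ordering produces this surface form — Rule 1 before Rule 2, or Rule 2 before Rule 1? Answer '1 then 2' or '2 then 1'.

Order 1 then 2:
  1 Velar Palatalization: [rumigelto] → [rumidelto]
  2 Intervocalic Lenition: [rumidelto] → [rumizelto]
  result: [rumizelto]
Order 2 then 1:
  2 Intervocalic Lenition: [rumigelto] → [rumihelto]
  1 Velar Palatalization: no change — [rumihelto]
  result: [rumihelto]

1 then 2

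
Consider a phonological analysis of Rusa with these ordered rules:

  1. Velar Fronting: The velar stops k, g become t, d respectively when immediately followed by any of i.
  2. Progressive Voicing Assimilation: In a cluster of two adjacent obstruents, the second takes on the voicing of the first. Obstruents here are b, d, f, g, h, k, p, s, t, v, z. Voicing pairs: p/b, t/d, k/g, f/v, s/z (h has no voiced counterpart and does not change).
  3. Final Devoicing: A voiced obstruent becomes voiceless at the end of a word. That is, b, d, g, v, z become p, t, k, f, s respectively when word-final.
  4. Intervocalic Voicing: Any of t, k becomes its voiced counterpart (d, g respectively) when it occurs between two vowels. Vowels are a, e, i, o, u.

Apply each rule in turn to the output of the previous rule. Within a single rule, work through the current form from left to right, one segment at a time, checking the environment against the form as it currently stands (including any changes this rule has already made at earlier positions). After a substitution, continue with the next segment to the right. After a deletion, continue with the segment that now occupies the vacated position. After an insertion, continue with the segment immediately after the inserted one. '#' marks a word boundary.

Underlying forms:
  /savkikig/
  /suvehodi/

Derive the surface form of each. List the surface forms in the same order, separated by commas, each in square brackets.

/savkikig/:
  1 Velar Fronting: [savkikig] → [savtitig]
  2 Progressive Voicing Assimilation: [savtitig] → [savditig]
  3 Final Devoicing: [savditig] → [savditik]
  4 Intervocalic Voicing: [savditik] → [savdidik]
/suvehodi/:
  1 Velar Fronting: no change — [suvehodi]
  2 Progressive Voicing Assimilation: no change — [suvehodi]
  3 Final Devoicing: no change — [suvehodi]
  4 Intervocalic Voicing: no change — [suvehodi]

[savdidik], [suvehodi]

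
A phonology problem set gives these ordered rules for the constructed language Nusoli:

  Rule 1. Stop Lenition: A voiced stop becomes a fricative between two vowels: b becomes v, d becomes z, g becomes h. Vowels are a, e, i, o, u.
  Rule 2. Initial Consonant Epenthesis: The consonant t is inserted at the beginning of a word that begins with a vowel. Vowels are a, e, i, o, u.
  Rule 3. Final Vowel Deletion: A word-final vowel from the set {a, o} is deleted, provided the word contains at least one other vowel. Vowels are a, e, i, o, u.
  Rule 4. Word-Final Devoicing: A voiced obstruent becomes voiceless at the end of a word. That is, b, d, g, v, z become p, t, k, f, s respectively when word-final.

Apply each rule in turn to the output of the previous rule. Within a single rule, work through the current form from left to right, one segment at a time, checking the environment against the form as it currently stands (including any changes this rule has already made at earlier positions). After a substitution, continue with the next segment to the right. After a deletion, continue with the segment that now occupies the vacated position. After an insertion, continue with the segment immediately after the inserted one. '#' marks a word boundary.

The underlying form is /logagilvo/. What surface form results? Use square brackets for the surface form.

Rule 1 Stop Lenition: [logagilvo] → [lohahilvo]
Rule 2 Initial Consonant Epenthesis: no change — [lohahilvo]
Rule 3 Final Vowel Deletion: [lohahilvo] → [lohahilv]
Rule 4 Word-Final Devoicing: [lohahilv] → [lohahilf]

[lohahilf]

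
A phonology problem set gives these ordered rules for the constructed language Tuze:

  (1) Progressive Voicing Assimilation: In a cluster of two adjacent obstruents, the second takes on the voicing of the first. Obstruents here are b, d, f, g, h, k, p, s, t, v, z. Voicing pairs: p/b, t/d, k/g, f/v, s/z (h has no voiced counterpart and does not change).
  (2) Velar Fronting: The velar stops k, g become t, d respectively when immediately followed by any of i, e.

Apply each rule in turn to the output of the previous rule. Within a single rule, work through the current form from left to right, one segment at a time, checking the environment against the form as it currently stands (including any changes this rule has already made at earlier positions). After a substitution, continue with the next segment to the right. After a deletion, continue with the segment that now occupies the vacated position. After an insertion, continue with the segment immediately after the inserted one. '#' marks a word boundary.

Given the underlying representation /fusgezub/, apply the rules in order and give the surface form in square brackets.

[fustezub]

(1) Progressive Voicing Assimilation: [fusgezub] → [fuskezub]
(2) Velar Fronting: [fuskezub] → [fustezub]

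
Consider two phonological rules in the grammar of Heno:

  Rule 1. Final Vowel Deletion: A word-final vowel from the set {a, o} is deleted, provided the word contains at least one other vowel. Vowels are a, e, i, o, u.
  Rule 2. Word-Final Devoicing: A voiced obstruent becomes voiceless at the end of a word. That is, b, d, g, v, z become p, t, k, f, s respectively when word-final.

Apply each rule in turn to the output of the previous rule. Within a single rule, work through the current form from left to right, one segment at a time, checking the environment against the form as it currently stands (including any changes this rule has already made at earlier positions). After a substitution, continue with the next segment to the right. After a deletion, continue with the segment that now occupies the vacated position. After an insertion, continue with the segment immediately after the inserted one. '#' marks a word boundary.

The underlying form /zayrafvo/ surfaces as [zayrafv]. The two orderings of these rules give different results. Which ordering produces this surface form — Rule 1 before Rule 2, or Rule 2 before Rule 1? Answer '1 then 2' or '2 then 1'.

Order 1 then 2:
  1 Final Vowel Deletion: [zayrafvo] → [zayrafv]
  2 Word-Final Devoicing: [zayrafv] → [zayraff]
  result: [zayraff]
Order 2 then 1:
  2 Word-Final Devoicing: no change — [zayrafvo]
  1 Final Vowel Deletion: [zayrafvo] → [zayrafv]
  result: [zayrafv]

2 then 1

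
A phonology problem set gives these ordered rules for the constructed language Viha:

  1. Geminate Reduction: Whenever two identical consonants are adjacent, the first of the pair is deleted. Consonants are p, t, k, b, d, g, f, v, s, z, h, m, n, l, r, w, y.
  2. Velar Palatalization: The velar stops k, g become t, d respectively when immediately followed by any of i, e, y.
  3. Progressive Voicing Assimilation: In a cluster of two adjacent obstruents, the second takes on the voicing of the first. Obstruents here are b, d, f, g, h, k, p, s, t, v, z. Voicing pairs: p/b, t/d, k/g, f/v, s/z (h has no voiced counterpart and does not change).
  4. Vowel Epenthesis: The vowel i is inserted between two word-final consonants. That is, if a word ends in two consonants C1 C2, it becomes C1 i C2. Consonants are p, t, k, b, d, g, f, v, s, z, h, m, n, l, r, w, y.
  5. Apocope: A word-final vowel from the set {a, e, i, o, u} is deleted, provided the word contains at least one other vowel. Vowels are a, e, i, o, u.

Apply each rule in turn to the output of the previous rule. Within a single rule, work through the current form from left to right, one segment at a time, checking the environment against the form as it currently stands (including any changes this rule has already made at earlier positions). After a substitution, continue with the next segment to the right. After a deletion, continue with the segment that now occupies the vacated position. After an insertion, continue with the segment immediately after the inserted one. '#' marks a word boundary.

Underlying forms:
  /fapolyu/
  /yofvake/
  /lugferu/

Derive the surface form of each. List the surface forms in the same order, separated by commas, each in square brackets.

/fapolyu/:
  1 Geminate Reduction: no change — [fapolyu]
  2 Velar Palatalization: no change — [fapolyu]
  3 Progressive Voicing Assimilation: no change — [fapolyu]
  4 Vowel Epenthesis: no change — [fapolyu]
  5 Apocope: [fapolyu] → [fapoly]
/yofvake/:
  1 Geminate Reduction: no change — [yofvake]
  2 Velar Palatalization: [yofvake] → [yofvate]
  3 Progressive Voicing Assimilation: [yofvate] → [yoffate]
  4 Vowel Epenthesis: no change — [yoffate]
  5 Apocope: [yoffate] → [yoffat]
/lugferu/:
  1 Geminate Reduction: no change — [lugferu]
  2 Velar Palatalization: no change — [lugferu]
  3 Progressive Voicing Assimilation: [lugferu] → [lugveru]
  4 Vowel Epenthesis: no change — [lugveru]
  5 Apocope: [lugveru] → [lugver]

[fapoly], [yoffat], [lugver]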